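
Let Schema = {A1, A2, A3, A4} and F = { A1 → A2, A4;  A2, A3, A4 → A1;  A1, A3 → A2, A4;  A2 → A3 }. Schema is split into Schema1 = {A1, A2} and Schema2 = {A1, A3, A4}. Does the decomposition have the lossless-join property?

Yes

Common attributes: Schema1 ∩ Schema2 = {A1}.
Closure of {A1}: A1 → A2, A4 applies, adding A2, A4; A2 → A3 applies, adding A3. So (A1)⁺ = {A1, A2, A3, A4}.
This closure contains every attribute of Schema1, so Schema1 ∩ Schema2 → Schema1. The join is lossless.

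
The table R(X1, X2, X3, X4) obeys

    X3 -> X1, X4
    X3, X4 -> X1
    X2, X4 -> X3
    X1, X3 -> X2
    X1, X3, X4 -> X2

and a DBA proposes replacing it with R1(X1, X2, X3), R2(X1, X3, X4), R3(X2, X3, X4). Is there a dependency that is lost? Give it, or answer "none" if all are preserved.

X3 → X1, X4 lies within R2.
X3, X4 → X1 lies within R2.
X2, X4 → X3 lies within R3.
X1, X3 → X2 lies within R1.
X1, X3, X4 → X2: restricted closure across fragments reaches X2.
Every dependency is enforceable on the fragments, so the decomposition is dependency-preserving.

none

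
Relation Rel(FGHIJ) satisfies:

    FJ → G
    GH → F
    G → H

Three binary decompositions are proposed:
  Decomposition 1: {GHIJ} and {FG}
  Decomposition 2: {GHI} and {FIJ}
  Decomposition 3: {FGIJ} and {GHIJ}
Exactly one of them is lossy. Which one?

Decomposition 2

Decomposition 1: common = {G}, closure = {FGH} → lossless.
Decomposition 2: common = {I}, closure = {I} → lossy.
Decomposition 3: common = {GIJ}, closure = {FGHIJ} → lossless.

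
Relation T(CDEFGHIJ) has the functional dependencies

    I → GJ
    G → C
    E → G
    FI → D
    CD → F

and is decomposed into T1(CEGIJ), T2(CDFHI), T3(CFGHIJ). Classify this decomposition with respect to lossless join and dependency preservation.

Lossless test (chase): Rows 1 and 2 agree on I; apply I→GJ and equate their GJ entries. Rows 2 and 3 agree on FI; apply FI→D and equate their D entries. No row becomes fully distinguished — the join is lossy.
Dependency preservation: every FD's attributes lie within a single fragment, so each can be enforced locally — preserved.

lossy but dependency-preserving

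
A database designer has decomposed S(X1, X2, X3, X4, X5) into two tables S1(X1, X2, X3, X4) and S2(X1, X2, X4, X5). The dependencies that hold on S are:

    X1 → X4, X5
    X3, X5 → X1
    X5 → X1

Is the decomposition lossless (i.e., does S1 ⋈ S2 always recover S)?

Common attributes: S1 ∩ S2 = {X1, X2, X4}.
Closure of {X1, X2, X4}: X1 → X4, X5 applies, adding X5. So (X1, X2, X4)⁺ = {X1, X2, X4, X5}.
This closure contains every attribute of S2, so S1 ∩ S2 → S2. The join is lossless.

Yes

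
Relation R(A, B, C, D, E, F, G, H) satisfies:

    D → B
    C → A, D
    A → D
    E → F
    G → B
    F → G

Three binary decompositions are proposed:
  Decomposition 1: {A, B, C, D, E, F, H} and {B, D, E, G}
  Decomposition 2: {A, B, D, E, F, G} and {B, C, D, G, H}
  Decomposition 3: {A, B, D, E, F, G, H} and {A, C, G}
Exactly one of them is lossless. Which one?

Decomposition 1

Decomposition 1: common = {B, D, E}, closure = {B, D, E, F, G} → lossless.
Decomposition 2: common = {B, D, G}, closure = {B, D, G} → lossy.
Decomposition 3: common = {A, G}, closure = {A, B, D, G} → lossy.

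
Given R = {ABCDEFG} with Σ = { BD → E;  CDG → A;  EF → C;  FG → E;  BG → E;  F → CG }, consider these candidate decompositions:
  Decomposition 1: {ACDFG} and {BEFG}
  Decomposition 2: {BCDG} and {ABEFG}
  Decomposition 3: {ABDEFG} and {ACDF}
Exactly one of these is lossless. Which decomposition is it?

Decomposition 1: common = {FG}, closure = {CEFG} → lossy.
Decomposition 2: common = {BG}, closure = {BEG} → lossy.
Decomposition 3: common = {ADF}, closure = {ACDEFG} → lossless.

Decomposition 3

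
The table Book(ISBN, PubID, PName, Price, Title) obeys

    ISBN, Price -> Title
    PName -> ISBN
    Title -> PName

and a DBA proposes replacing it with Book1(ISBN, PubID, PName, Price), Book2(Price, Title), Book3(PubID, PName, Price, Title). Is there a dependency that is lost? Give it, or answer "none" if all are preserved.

none

ISBN, Price → Title: restricted closure across fragments reaches Title.
PName → ISBN lies within Book1.
Title → PName lies within Book3.
Every dependency is enforceable on the fragments, so the decomposition is dependency-preserving.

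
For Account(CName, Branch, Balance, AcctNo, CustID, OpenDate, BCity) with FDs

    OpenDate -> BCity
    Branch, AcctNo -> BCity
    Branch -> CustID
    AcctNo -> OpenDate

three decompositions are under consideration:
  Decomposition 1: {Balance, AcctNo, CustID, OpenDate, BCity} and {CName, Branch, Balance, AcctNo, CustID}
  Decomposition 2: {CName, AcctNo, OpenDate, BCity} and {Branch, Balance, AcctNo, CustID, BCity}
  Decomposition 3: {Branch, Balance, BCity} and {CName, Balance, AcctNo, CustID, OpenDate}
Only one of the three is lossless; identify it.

Decomposition 1: common = {Balance, AcctNo, CustID}, closure = {Balance, AcctNo, CustID, OpenDate, BCity} → lossless.
Decomposition 2: common = {AcctNo, BCity}, closure = {AcctNo, OpenDate, BCity} → lossy.
Decomposition 3: common = {Balance}, closure = {Balance} → lossy.

Decomposition 1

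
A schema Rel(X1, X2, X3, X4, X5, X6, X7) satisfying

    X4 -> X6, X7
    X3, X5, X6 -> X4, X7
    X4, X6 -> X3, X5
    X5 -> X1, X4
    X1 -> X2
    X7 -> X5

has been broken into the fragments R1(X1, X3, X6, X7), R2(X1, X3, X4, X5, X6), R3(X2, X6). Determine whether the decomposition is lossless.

No

Chase test. Columns are X1, X2, X3, X4, X5, X6, X7; row i has aⱼ where attribute j ∈ Ri, else bᵢⱼ.
Initial tableau (one row per fragment):
  row 1: a1 b12 a3 b14 b15 a6 a7
  row 2: a1 b22 a3 a4 a5 a6 b27
  row 3: b31 a2 b33 b34 b35 a6 b37
Rows 1 and 2 agree on X1; apply X1→X2 and equate their X2 entries.
No row becomes fully distinguished — the join is lossy.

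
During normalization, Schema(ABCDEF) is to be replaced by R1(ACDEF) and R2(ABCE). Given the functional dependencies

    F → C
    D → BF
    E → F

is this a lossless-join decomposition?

No

Common attributes: R1 ∩ R2 = {ACE}.
Closure of {ACE}: E → F applies, adding F. So (ACE)⁺ = {ACEF}.
The closure contains neither all of R1 = {ACDEF} nor all of R2 = {ABCE}, so the common attributes are not a superkey of either fragment. The join is lossy.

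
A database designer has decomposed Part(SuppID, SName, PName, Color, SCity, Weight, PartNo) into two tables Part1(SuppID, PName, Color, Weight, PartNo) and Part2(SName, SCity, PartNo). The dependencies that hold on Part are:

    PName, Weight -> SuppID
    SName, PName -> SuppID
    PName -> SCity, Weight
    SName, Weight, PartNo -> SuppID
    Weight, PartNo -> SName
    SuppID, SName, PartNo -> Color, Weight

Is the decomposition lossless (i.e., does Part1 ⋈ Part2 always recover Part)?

No

Common attributes: Part1 ∩ Part2 = {PartNo}.
No dependency enlarges {PartNo}, so (PartNo)⁺ = {PartNo}.
The closure contains neither all of Part1 = {SuppID, PName, Color, Weight, PartNo} nor all of Part2 = {SName, SCity, PartNo}, so the common attributes are not a superkey of either fragment. The join is lossy.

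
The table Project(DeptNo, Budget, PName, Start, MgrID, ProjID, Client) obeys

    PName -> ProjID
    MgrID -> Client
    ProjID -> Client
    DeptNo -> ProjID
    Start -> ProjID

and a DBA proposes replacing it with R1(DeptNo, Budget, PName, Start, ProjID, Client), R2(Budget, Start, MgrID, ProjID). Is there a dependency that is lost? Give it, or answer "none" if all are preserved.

MgrID -> Client

Check MgrID → Client: no single fragment contains all of {MgrID, Client}, and the restricted closure of {MgrID} across the fragments never reaches {Client}.
PName → ProjID is preserved.
ProjID → Client is preserved.
DeptNo → ProjID is preserved.
Start → ProjID is preserved.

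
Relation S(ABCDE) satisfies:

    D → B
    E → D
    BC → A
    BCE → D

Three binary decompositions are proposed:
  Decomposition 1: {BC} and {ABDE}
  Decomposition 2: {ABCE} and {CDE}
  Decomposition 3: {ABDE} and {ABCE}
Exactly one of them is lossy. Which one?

Decomposition 1: common = {B}, closure = {B} → lossy.
Decomposition 2: common = {CE}, closure = {ABCDE} → lossless.
Decomposition 3: common = {ABE}, closure = {ABDE} → lossless.

Decomposition 1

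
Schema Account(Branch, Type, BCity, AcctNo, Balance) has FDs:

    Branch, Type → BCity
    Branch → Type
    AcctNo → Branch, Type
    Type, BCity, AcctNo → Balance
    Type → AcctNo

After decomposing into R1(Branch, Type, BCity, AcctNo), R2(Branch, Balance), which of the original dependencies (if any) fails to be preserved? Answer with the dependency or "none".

none

Branch, Type → BCity lies within R1.
Branch → Type lies within R1.
AcctNo → Branch, Type lies within R1.
Type, BCity, AcctNo → Balance: restricted closure across fragments reaches Balance.
Type → AcctNo lies within R1.
Every dependency is enforceable on the fragments, so the decomposition is dependency-preserving.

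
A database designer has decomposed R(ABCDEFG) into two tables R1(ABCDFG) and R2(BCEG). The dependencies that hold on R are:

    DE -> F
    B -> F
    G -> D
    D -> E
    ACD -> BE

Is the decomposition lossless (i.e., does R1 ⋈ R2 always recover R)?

Yes

Common attributes: R1 ∩ R2 = {BCG}.
Closure of {BCG}: B → F applies, adding F; G → D applies, adding D; D → E applies, adding E. So (BCG)⁺ = {BCDEFG}.
This closure contains every attribute of R2, so R1 ∩ R2 → R2. The join is lossless.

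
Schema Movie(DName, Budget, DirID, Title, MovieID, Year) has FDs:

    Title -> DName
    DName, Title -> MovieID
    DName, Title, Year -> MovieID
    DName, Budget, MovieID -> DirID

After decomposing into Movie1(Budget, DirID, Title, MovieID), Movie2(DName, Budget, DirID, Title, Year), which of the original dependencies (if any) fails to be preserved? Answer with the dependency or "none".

Check DName, Budget, MovieID → DirID: no single fragment contains all of {DName, Budget, DirID, MovieID}, and the restricted closure of {DName, Budget, MovieID} across the fragments never reaches {DirID}.
Title → DName is preserved.
DName, Title → MovieID is preserved.
DName, Title, Year → MovieID is preserved.

DName, Budget, MovieID -> DirID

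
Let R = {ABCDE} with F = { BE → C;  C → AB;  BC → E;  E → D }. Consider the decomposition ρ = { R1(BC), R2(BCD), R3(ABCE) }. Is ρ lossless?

Yes

Chase test. Columns are ABCDE; row i has aⱼ where attribute j ∈ Ri, else bᵢⱼ.
Initial tableau (one row per fragment):
  row 1: b11 a2 a3 b14 b15
  row 2: b21 a2 a3 a4 b25
  row 3: a1 a2 a3 b34 a5
Rows 1 and 2 agree on C; apply C→AB and equate their AB entries.
Rows 1 and 3 agree on C; apply C→AB and equate their AB entries.
Rows 1 and 2 agree on BC; apply BC→E and equate their E entries.
Rows 1 and 3 agree on BC; apply BC→E and equate their E entries.
Rows 1 and 2 agree on E; apply E→D and equate their D entries.
Rows 1 and 3 agree on E; apply E→D and equate their D entries.
Row 1 is now all distinguished symbols — the join is lossless.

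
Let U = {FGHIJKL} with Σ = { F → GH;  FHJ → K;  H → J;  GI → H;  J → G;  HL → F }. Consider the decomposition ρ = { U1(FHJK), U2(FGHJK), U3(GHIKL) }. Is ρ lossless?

No

Chase test. Columns are FGHIJKL; row i has aⱼ where attribute j ∈ Ui, else bᵢⱼ.
Initial tableau (one row per fragment):
  row 1: a1 b12 a3 b14 a5 a6 b17
  row 2: a1 a2 a3 b24 a5 a6 b27
  row 3: b31 a2 a3 a4 b35 a6 a7
Rows 1 and 2 agree on F; apply F→GH and equate their GH entries.
Rows 1 and 3 agree on H; apply H→J and equate their J entries.
No row becomes fully distinguished — the join is lossy.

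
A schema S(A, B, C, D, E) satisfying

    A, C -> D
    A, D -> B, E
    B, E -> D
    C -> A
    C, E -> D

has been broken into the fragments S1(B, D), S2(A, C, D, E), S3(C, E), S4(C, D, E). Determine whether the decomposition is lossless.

Chase test. Columns are A, B, C, D, E; row i has aⱼ where attribute j ∈ Si, else bᵢⱼ.
Initial tableau (one row per fragment):
  row 1: b11 a2 b13 a4 b15
  row 2: a1 b22 a3 a4 a5
  row 3: b31 b32 a3 b34 a5
  row 4: b41 b42 a3 a4 a5
Rows 2 and 3 agree on C; apply C→A and equate their A entries.
Rows 2 and 4 agree on C; apply C→A and equate their A entries.
Rows 2 and 3 agree on C, E; apply C, E→D and equate their D entries.
Rows 2 and 3 agree on A, D; apply A, D→B, E and equate their B, E entries.
Rows 2 and 4 agree on A, D; apply A, D→B, E and equate their B, E entries.
No row becomes fully distinguished — the join is lossy.

No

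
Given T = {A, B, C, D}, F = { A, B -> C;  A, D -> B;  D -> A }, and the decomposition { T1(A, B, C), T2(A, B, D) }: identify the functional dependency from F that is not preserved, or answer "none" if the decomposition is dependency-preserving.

A, B → C lies within T1.
A, D → B lies within T2.
D → A lies within T2.
Every dependency is enforceable on the fragments, so the decomposition is dependency-preserving.

none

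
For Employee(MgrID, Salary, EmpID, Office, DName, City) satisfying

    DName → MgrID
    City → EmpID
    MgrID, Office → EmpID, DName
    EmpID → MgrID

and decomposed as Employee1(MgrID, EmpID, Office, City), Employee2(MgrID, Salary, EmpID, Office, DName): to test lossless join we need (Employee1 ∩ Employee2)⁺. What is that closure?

MgrID, EmpID, Office, DName

Employee1 ∩ Employee2 = {MgrID, EmpID, Office}.
MgrID, Office → EmpID, DName applies, adding DName
Closure: {MgrID, EmpID, Office, DName}.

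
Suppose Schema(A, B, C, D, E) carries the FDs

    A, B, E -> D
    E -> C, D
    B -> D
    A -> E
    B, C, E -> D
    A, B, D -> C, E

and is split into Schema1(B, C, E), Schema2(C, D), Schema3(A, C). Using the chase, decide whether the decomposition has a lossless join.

No

Chase test. Columns are A, B, C, D, E; row i has aⱼ where attribute j ∈ Schemai, else bᵢⱼ.
Initial tableau (one row per fragment):
  row 1: b11 a2 a3 b14 a5
  row 2: b21 b22 a3 a4 b25
  row 3: a1 b32 a3 b34 b35
No row becomes fully distinguished — the join is lossy.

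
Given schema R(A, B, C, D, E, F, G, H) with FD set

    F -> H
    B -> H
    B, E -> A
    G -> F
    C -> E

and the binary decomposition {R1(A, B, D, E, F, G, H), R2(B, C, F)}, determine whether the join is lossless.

Common attributes: R1 ∩ R2 = {B, F}.
Closure of {B, F}: F → H applies, adding H. So (B, F)⁺ = {B, F, H}.
The closure contains neither all of R1 = {A, B, D, E, F, G, H} nor all of R2 = {B, C, F}, so the common attributes are not a superkey of either fragment. The join is lossy.

No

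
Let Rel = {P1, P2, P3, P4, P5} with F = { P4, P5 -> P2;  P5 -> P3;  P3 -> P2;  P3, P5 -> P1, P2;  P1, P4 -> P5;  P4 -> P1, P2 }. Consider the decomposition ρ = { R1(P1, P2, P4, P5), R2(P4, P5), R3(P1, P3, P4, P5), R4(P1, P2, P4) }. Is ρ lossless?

Yes

Chase test. Columns are P1, P2, P3, P4, P5; row i has aⱼ where attribute j ∈ Ri, else bᵢⱼ.
Initial tableau (one row per fragment):
  row 1: a1 a2 b13 a4 a5
  row 2: b21 b22 b23 a4 a5
  row 3: a1 b32 a3 a4 a5
  row 4: a1 a2 b43 a4 b45
Rows 1 and 2 agree on P4, P5; apply P4, P5→P2 and equate their P2 entries.
Rows 1 and 3 agree on P4, P5; apply P4, P5→P2 and equate their P2 entries.
Rows 1 and 2 agree on P5; apply P5→P3 and equate their P3 entries.
Rows 1 and 3 agree on P5; apply P5→P3 and equate their P3 entries.
Rows 1 and 2 agree on P3, P5; apply P3, P5→P1, P2 and equate their P1, P2 entries.
Rows 1 and 4 agree on P1, P4; apply P1, P4→P5 and equate their P5 entries.
Rows 1 and 4 agree on P5; apply P5→P3 and equate their P3 entries.
Row 1 is now all distinguished symbols — the join is lossless.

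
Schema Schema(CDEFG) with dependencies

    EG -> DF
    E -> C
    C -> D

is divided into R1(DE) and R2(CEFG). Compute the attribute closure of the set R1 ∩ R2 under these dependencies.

CDE

R1 ∩ R2 = {E}.
E → C applies, adding C
C → D applies, adding D
Closure: {CDE}.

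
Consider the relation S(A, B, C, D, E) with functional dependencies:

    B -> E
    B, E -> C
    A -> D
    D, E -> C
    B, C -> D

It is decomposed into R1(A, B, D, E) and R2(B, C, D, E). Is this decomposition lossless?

Common attributes: R1 ∩ R2 = {B, D, E}.
Closure of {B, D, E}: B, E → C applies, adding C. So (B, D, E)⁺ = {B, C, D, E}.
This closure contains every attribute of R2, so R1 ∩ R2 → R2. The join is lossless.

Yes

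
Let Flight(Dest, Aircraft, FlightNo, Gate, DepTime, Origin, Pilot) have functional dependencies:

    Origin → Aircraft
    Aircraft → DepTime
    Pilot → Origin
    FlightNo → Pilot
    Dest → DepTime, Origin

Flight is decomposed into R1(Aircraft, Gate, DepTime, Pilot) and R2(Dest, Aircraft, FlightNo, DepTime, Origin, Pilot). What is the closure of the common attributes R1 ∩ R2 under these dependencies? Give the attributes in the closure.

Aircraft, DepTime, Origin, Pilot

R1 ∩ R2 = {Aircraft, DepTime, Pilot}.
Pilot → Origin applies, adding Origin
Closure: {Aircraft, DepTime, Origin, Pilot}.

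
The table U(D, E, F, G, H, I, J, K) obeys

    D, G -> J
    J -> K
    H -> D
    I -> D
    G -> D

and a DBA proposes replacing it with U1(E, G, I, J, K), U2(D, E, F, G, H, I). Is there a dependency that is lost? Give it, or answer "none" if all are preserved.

D, G → J: restricted closure across fragments reaches J.
J → K lies within U1.
H → D lies within U2.
I → D lies within U2.
G → D lies within U2.
Every dependency is enforceable on the fragments, so the decomposition is dependency-preserving.

none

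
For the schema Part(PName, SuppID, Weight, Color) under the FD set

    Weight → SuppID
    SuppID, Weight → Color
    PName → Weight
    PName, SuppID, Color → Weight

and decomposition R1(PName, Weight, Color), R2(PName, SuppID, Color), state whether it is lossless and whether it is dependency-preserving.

lossless but not dependency-preserving

Lossless test: (PName, Color)⁺ = {PName, SuppID, Weight, Color}, which contains all of one fragment — lossless.
Dependency preservation: the restricted closure of {Weight} across the fragments never reaches {SuppID}, so Weight → SuppID cannot be enforced without a join — not preserved.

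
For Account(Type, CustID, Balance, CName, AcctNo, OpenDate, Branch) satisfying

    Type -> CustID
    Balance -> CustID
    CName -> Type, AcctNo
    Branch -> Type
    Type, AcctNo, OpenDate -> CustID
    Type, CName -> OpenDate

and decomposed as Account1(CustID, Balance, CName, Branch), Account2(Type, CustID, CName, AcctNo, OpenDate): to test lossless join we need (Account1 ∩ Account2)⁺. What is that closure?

Type, CustID, CName, AcctNo, OpenDate

Account1 ∩ Account2 = {CustID, CName}.
CName → Type, AcctNo applies, adding Type, AcctNo
Type, CName → OpenDate applies, adding OpenDate
Closure: {Type, CustID, CName, AcctNo, OpenDate}.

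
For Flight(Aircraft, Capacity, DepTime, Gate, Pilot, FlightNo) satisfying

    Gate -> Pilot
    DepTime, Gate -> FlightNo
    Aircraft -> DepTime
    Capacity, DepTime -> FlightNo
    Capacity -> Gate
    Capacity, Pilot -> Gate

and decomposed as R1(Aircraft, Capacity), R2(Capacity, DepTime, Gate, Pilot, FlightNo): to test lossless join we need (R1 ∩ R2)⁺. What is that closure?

Capacity, Gate, Pilot

R1 ∩ R2 = {Capacity}.
Capacity → Gate applies, adding Gate
Gate → Pilot applies, adding Pilot
Closure: {Capacity, Gate, Pilot}.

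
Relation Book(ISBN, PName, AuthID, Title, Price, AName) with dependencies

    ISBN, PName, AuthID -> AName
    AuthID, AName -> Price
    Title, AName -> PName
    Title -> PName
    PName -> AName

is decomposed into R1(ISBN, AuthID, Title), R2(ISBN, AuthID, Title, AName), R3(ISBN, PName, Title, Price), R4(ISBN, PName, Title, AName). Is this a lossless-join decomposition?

Chase test. Columns are ISBN, PName, AuthID, Title, Price, AName; row i has aⱼ where attribute j ∈ Ri, else bᵢⱼ.
Initial tableau (one row per fragment):
  row 1: a1 b12 a3 a4 b15 b16
  row 2: a1 b22 a3 a4 b25 a6
  row 3: a1 a2 b33 a4 a5 b36
  row 4: a1 a2 b43 a4 b45 a6
Rows 2 and 4 agree on Title, AName; apply Title, AName→PName and equate their PName entries.
Rows 1 and 2 agree on Title; apply Title→PName and equate their PName entries.
Rows 1 and 2 agree on PName; apply PName→AName and equate their AName entries.
Rows 1 and 3 agree on PName; apply PName→AName and equate their AName entries.
Rows 1 and 2 agree on AuthID, AName; apply AuthID, AName→Price and equate their Price entries.
No row becomes fully distinguished — the join is lossy.

No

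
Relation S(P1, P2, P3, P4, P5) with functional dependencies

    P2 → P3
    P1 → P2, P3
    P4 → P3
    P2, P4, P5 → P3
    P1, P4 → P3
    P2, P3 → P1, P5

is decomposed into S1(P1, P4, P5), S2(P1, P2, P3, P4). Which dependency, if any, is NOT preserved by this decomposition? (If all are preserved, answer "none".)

none

P2 → P3 lies within S2.
P1 → P2, P3 lies within S2.
P4 → P3 lies within S2.
P2, P4, P5 → P3: restricted closure across fragments reaches P3.
P1, P4 → P3 lies within S2.
P2, P3 → P1, P5: restricted closure across fragments reaches P1, P5.
Every dependency is enforceable on the fragments, so the decomposition is dependency-preserving.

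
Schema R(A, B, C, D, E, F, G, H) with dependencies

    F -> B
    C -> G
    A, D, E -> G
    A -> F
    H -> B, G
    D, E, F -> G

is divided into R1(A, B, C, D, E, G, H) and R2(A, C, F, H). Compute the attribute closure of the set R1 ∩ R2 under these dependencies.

R1 ∩ R2 = {A, C, H}.
C → G applies, adding G
A → F applies, adding F
H → B, G applies, adding B
Closure: {A, B, C, F, G, H}.

A, B, C, F, G, H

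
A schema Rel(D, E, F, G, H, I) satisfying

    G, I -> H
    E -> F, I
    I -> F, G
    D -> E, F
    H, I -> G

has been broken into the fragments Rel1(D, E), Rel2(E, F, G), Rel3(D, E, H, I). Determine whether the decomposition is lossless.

Chase test. Columns are D, E, F, G, H, I; row i has aⱼ where attribute j ∈ Reli, else bᵢⱼ.
Initial tableau (one row per fragment):
  row 1: a1 a2 b13 b14 b15 b16
  row 2: b21 a2 a3 a4 b25 b26
  row 3: a1 a2 b33 b34 a5 a6
Rows 1 and 2 agree on E; apply E→F, I and equate their F, I entries.
Rows 1 and 3 agree on E; apply E→F, I and equate their F, I entries.
Rows 1 and 2 agree on I; apply I→F, G and equate their F, G entries.
Rows 1 and 3 agree on I; apply I→F, G and equate their F, G entries.
Rows 1 and 2 agree on G, I; apply G, I→H and equate their H entries.
Rows 1 and 3 agree on G, I; apply G, I→H and equate their H entries.
Row 1 is now all distinguished symbols — the join is lossless.

Yes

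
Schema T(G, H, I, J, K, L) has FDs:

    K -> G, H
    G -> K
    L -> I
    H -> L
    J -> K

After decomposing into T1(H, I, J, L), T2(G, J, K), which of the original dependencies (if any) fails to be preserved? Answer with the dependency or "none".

Check K → G, H: no single fragment contains all of {G, H, K}, and the restricted closure of {K} across the fragments never reaches {G, H}.
G → K is preserved.
L → I is preserved.
H → L is preserved.
J → K is preserved.

K -> G, H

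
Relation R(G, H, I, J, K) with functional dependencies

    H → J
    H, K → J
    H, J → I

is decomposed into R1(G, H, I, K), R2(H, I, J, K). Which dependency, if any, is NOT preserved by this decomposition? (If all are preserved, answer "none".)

none

H → J lies within R2.
H, K → J lies within R2.
H, J → I lies within R2.
Every dependency is enforceable on the fragments, so the decomposition is dependency-preserving.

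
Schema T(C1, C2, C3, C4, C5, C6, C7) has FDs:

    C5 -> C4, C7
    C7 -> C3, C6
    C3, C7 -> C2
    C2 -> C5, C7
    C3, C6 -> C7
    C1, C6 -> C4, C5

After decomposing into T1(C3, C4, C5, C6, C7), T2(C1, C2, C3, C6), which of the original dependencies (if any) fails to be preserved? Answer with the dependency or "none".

none

C5 → C4, C7 lies within T1.
C7 → C3, C6 lies within T1.
C3, C7 → C2: restricted closure across fragments reaches C2.
C2 → C5, C7: restricted closure across fragments reaches C5, C7.
C3, C6 → C7 lies within T1.
C1, C6 → C4, C5: restricted closure across fragments reaches C4, C5.
Every dependency is enforceable on the fragments, so the decomposition is dependency-preserving.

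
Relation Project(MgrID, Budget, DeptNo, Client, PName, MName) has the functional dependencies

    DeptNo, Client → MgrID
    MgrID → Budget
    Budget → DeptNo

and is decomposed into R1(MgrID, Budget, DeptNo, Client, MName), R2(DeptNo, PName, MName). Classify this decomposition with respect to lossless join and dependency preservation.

Lossless test: (DeptNo, MName)⁺ = {DeptNo, MName}, which is a superkey of neither fragment — lossy.
Dependency preservation: every FD's attributes lie within a single fragment, so each can be enforced locally — preserved.

lossy but dependency-preserving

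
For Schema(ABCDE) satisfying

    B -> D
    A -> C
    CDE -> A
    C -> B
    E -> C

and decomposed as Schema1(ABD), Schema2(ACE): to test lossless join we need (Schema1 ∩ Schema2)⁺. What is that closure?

Schema1 ∩ Schema2 = {A}.
A → C applies, adding C
C → B applies, adding B
B → D applies, adding D
Closure: {ABCD}.

ABCD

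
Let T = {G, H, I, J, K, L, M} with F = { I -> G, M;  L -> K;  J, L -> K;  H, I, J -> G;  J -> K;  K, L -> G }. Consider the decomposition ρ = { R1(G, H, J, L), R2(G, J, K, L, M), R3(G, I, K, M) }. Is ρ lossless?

Chase test. Columns are G, H, I, J, K, L, M; row i has aⱼ where attribute j ∈ Ri, else bᵢⱼ.
Initial tableau (one row per fragment):
  row 1: a1 a2 b13 a4 b15 a6 b17
  row 2: a1 b22 b23 a4 a5 a6 a7
  row 3: a1 b32 a3 b34 a5 b36 a7
Rows 1 and 2 agree on L; apply L→K and equate their K entries.
No row becomes fully distinguished — the join is lossy.

No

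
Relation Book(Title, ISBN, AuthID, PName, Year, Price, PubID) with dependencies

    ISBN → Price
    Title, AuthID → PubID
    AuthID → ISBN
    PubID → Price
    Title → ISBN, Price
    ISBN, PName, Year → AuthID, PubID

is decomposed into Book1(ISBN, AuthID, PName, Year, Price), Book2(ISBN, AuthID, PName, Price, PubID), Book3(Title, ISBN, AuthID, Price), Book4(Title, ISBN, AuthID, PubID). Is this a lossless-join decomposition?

No

Chase test. Columns are Title, ISBN, AuthID, PName, Year, Price, PubID; row i has aⱼ where attribute j ∈ Booki, else bᵢⱼ.
Initial tableau (one row per fragment):
  row 1: b11 a2 a3 a4 a5 a6 b17
  row 2: b21 a2 a3 a4 b25 a6 a7
  row 3: a1 a2 a3 b34 b35 a6 b37
  row 4: a1 a2 a3 b44 b45 b46 a7
Rows 1 and 4 agree on ISBN; apply ISBN→Price and equate their Price entries.
Rows 3 and 4 agree on Title, AuthID; apply Title, AuthID→PubID and equate their PubID entries.
No row becomes fully distinguished — the join is lossy.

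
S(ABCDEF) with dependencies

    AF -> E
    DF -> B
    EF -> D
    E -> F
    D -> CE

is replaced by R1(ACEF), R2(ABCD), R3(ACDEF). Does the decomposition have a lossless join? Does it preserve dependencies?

Lossless test (chase): Rows 1 and 3 agree on EF; apply EF→D and equate their D entries. Rows 1 and 2 agree on D; apply D→CE and equate their CE entries. Rows 1 and 3 agree on DF; apply DF→B and equate their B entries. Rows 1 and 2 agree on E; apply E→F and equate their F entries. Rows 1 and 2 agree on DF; apply DF→B and equate their B entries. Row 1 is now all distinguished symbols — the join is lossless.
Dependency preservation: DF → B is not contained in any single fragment, but the restricted closure of its left-hand side across the fragments still reaches the right-hand side; the remaining FDs each lie inside some fragment. All dependencies are preserved.

lossless and dependency-preserving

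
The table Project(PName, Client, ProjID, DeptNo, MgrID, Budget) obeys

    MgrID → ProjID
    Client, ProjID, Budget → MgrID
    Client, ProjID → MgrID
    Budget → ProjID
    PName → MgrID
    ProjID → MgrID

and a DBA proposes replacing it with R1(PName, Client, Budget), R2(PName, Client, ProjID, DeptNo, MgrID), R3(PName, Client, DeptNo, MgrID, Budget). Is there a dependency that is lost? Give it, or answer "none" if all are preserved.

MgrID → ProjID lies within R2.
Client, ProjID, Budget → MgrID: restricted closure across fragments reaches MgrID.
Client, ProjID → MgrID lies within R2.
Budget → ProjID: restricted closure across fragments reaches ProjID.
PName → MgrID lies within R2.
ProjID → MgrID lies within R2.
Every dependency is enforceable on the fragments, so the decomposition is dependency-preserving.

none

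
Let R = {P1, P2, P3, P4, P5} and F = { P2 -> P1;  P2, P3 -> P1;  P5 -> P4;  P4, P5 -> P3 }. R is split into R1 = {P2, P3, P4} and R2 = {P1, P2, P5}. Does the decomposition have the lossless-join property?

No

Common attributes: R1 ∩ R2 = {P2}.
Closure of {P2}: P2 → P1 applies, adding P1. So (P2)⁺ = {P1, P2}.
The closure contains neither all of R1 = {P2, P3, P4} nor all of R2 = {P1, P2, P5}, so the common attributes are not a superkey of either fragment. The join is lossy.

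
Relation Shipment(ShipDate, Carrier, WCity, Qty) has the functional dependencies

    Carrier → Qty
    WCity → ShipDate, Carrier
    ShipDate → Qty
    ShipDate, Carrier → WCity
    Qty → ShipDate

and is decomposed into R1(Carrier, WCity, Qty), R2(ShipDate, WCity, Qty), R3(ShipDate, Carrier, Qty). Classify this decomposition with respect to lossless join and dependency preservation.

Lossless test (chase): Rows 1 and 2 agree on WCity; apply WCity→ShipDate, Carrier and equate their ShipDate, Carrier entries. Rows 1 and 3 agree on ShipDate, Carrier; apply ShipDate, Carrier→WCity and equate their WCity entries. Row 1 is now all distinguished symbols — the join is lossless.
Dependency preservation: WCity → ShipDate, Carrier; ShipDate, Carrier → WCity are not contained in any single fragment, but the restricted closure of each left-hand side across the fragments still reaches the right-hand side; the remaining FDs each lie inside some fragment. All dependencies are preserved.

lossless and dependency-preserving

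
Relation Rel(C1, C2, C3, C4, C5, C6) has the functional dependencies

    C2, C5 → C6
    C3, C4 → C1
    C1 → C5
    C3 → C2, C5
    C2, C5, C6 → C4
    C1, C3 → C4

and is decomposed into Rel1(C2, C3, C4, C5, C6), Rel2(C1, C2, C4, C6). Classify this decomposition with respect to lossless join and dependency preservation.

Lossless test: (C2, C4, C6)⁺ = {C2, C4, C6}, which is a superkey of neither fragment — lossy.
Dependency preservation: the restricted closure of {C3, C4} across the fragments never reaches {C1}, so C3, C4 → C1 cannot be enforced without a join — not preserved.

lossy and not dependency-preserving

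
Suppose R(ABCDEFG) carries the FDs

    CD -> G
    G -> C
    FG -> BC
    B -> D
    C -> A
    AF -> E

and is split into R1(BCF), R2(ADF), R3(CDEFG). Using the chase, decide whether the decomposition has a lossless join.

No

Chase test. Columns are ABCDEFG; row i has aⱼ where attribute j ∈ Ri, else bᵢⱼ.
Initial tableau (one row per fragment):
  row 1: b11 a2 a3 b14 b15 a6 b17
  row 2: a1 b22 b23 a4 b25 a6 b27
  row 3: b31 b32 a3 a4 a5 a6 a7
Rows 1 and 3 agree on C; apply C→A and equate their A entries.
Rows 1 and 3 agree on AF; apply AF→E and equate their E entries.
No row becomes fully distinguished — the join is lossy.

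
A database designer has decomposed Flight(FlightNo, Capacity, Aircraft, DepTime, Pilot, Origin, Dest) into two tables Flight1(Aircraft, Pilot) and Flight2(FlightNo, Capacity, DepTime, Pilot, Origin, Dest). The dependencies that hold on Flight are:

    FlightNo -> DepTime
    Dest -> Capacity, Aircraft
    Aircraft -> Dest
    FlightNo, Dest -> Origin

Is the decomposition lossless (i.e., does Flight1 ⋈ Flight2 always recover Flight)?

No

Common attributes: Flight1 ∩ Flight2 = {Pilot}.
No dependency enlarges {Pilot}, so (Pilot)⁺ = {Pilot}.
The closure contains neither all of Flight1 = {Aircraft, Pilot} nor all of Flight2 = {FlightNo, Capacity, DepTime, Pilot, Origin, Dest}, so the common attributes are not a superkey of either fragment. The join is lossy.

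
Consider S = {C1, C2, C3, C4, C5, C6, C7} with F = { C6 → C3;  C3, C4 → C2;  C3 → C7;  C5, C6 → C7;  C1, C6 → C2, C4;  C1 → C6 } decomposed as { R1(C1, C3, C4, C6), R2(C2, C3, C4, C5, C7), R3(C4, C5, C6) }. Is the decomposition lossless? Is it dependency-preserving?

lossy but dependency-preserving

Lossless test (chase): Rows 1 and 3 agree on C6; apply C6→C3 and equate their C3 entries. Rows 1 and 2 agree on C3, C4; apply C3, C4→C2 and equate their C2 entries. Rows 1 and 3 agree on C3, C4; apply C3, C4→C2 and equate their C2 entries. Rows 1 and 2 agree on C3; apply C3→C7 and equate their C7 entries. Rows 1 and 3 agree on C3; apply C3→C7 and equate their C7 entries. No row becomes fully distinguished — the join is lossy.
Dependency preservation: C5, C6 → C7; C1, C6 → C2, C4 are not contained in any single fragment, but the restricted closure of each left-hand side across the fragments still reaches the right-hand side; the remaining FDs each lie inside some fragment. All dependencies are preserved.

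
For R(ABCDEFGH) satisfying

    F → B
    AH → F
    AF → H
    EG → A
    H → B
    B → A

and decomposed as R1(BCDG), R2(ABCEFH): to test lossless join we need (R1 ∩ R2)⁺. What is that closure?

R1 ∩ R2 = {BC}.
B → A applies, adding A
Closure: {ABC}.

ABC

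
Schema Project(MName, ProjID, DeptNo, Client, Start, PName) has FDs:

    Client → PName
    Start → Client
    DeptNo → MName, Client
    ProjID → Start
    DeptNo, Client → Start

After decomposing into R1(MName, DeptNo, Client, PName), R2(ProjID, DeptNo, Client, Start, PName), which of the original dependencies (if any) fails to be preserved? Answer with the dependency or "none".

Client → PName lies within R1.
Start → Client lies within R2.
DeptNo → MName, Client lies within R1.
ProjID → Start lies within R2.
DeptNo, Client → Start lies within R2.
Every dependency is enforceable on the fragments, so the decomposition is dependency-preserving.

none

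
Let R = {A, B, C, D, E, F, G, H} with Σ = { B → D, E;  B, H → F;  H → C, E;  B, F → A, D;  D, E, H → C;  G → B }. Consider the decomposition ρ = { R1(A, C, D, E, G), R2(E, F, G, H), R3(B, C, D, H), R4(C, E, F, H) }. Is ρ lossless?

Chase test. Columns are A, B, C, D, E, F, G, H; row i has aⱼ where attribute j ∈ Ri, else bᵢⱼ.
Initial tableau (one row per fragment):
  row 1: a1 b12 a3 a4 a5 b16 a7 b18
  row 2: b21 b22 b23 b24 a5 a6 a7 a8
  row 3: b31 a2 a3 a4 b35 b36 b37 a8
  row 4: b41 b42 a3 b44 a5 a6 b47 a8
Rows 2 and 3 agree on H; apply H→C, E and equate their C, E entries.
Rows 1 and 2 agree on G; apply G→B and equate their B entries.
Rows 1 and 2 agree on B; apply B→D, E and equate their D, E entries.
No row becomes fully distinguished — the join is lossy.

No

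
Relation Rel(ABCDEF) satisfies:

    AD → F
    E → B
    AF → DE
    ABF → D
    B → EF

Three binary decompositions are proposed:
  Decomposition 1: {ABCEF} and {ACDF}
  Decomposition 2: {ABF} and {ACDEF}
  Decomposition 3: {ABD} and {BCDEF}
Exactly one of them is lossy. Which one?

Decomposition 3

Decomposition 1: common = {ACF}, closure = {ABCDEF} → lossless.
Decomposition 2: common = {AF}, closure = {ABDEF} → lossless.
Decomposition 3: common = {BD}, closure = {BDEF} → lossy.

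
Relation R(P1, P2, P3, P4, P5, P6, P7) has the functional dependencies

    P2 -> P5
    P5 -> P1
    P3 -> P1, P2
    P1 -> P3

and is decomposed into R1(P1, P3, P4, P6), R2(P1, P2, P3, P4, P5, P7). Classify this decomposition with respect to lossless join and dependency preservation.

Lossless test: (P1, P3, P4)⁺ = {P1, P2, P3, P4, P5}, which is a superkey of neither fragment — lossy.
Dependency preservation: every FD's attributes lie within a single fragment, so each can be enforced locally — preserved.

lossy but dependency-preserving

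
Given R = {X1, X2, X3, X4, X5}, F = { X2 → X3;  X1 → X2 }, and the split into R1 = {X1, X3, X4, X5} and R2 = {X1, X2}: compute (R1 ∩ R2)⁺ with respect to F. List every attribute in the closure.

R1 ∩ R2 = {X1}.
X1 → X2 applies, adding X2
X2 → X3 applies, adding X3
Closure: {X1, X2, X3}.

X1, X2, X3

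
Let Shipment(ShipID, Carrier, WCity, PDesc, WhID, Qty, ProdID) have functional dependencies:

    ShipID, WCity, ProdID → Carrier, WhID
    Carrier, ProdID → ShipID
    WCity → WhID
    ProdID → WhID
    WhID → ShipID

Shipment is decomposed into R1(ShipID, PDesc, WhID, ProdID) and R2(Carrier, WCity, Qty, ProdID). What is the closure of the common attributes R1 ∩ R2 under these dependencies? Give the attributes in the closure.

ShipID, WhID, ProdID

R1 ∩ R2 = {ProdID}.
ProdID → WhID applies, adding WhID
WhID → ShipID applies, adding ShipID
Closure: {ShipID, WhID, ProdID}.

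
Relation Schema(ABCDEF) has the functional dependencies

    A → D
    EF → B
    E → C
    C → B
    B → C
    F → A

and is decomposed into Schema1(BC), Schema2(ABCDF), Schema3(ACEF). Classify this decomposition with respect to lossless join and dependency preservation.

lossless and dependency-preserving

Lossless test (chase): Rows 2 and 3 agree on A; apply A→D and equate their D entries. Rows 1 and 3 agree on C; apply C→B and equate their B entries. Row 3 is now all distinguished symbols — the join is lossless.
Dependency preservation: EF → B is not contained in any single fragment, but the restricted closure of its left-hand side across the fragments still reaches the right-hand side; the remaining FDs each lie inside some fragment. All dependencies are preserved.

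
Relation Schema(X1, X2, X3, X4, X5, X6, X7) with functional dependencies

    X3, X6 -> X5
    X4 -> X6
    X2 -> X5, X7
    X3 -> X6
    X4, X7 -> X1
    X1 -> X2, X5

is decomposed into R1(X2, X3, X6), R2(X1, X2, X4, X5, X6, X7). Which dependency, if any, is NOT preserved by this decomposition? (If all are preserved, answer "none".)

X3, X6 -> X5

Check X3, X6 → X5: no single fragment contains all of {X3, X5, X6}, and the restricted closure of {X3, X6} across the fragments never reaches {X5}.
X4 → X6 is preserved.
X2 → X5, X7 is preserved.
X3 → X6 is preserved.
X4, X7 → X1 is preserved.
X1 → X2, X5 is preserved.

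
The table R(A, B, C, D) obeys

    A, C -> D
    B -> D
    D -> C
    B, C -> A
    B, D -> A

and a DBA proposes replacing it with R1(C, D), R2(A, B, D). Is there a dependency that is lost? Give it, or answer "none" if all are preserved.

A, C -> D

Check A, C → D: no single fragment contains all of {A, C, D}, and the restricted closure of {A, C} across the fragments never reaches {D}.
B → D is preserved.
D → C is preserved.
B, C → A is preserved.
B, D → A is preserved.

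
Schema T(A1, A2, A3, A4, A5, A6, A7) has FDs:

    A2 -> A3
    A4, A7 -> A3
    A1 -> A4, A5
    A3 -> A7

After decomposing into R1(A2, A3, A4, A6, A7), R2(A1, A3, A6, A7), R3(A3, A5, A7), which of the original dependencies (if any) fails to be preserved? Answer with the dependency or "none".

Check A1 → A4, A5: no single fragment contains all of {A1, A4, A5}, and the restricted closure of {A1} across the fragments never reaches {A4, A5}.
A2 → A3 is preserved.
A4, A7 → A3 is preserved.
A3 → A7 is preserved.

A1 -> A4, A5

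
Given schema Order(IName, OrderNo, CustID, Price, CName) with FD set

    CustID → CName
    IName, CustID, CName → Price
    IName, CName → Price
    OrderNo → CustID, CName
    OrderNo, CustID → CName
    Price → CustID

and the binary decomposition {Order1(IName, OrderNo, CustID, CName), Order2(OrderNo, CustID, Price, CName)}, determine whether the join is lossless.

No

Common attributes: Order1 ∩ Order2 = {OrderNo, CustID, CName}.
No dependency enlarges {OrderNo, CustID, CName}, so (OrderNo, CustID, CName)⁺ = {OrderNo, CustID, CName}.
The closure contains neither all of Order1 = {IName, OrderNo, CustID, CName} nor all of Order2 = {OrderNo, CustID, Price, CName}, so the common attributes are not a superkey of either fragment. The join is lossy.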